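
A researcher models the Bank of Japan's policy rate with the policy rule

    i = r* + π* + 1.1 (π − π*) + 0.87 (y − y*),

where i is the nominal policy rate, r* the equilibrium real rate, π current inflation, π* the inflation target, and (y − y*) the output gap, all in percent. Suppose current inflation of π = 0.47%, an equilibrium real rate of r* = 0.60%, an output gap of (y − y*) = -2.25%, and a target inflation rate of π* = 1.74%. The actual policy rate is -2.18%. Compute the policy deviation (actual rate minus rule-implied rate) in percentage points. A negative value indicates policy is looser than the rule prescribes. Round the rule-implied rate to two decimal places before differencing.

i = 0.60 + 1.74 + 1.1 × (0.47 − 1.74) + 0.87 × (-2.25)
   = 0.60 + 1.74 − 1.397 − 1.9575 = -1.01
Deviation = -2.18 − (-1.01) = -1.17 pp.

-1.17 pp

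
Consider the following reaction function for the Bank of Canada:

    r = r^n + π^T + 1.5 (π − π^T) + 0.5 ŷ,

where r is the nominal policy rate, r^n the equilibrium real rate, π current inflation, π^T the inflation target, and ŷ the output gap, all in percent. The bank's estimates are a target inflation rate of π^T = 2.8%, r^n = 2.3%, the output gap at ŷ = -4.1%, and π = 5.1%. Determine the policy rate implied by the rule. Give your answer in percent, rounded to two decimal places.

r = 2.3 + 2.8 + 1.5 × (5.1 − 2.8) + 0.5 × (-4.1)
   = 2.3 + 2.8 + 3.45 − 2.05 = 6.50

6.50%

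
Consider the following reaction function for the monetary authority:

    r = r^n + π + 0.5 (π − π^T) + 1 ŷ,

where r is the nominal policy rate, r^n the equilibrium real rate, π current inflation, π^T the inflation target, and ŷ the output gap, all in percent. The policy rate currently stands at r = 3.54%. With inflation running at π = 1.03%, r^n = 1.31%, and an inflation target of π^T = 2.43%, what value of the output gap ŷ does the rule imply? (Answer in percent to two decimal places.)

1 ŷ = 3.54 − 1.31 − 1.03 − 0.5 × (1.03 − 2.43) = 1.9
ŷ = 1.9 / 1 = 1.90

1.90%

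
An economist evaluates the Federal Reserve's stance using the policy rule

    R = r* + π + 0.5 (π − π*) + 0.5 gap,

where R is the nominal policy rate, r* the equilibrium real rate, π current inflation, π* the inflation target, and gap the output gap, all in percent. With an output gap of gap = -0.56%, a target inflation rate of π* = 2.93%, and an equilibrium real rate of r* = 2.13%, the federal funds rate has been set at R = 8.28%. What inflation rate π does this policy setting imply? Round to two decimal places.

Collecting π: R = r* + (1 + 0.5) π − 0.5 π* + 0.5 gap
1.5 π = 8.28 − 2.13 + 0.5 × 2.93 − 0.5 × (-0.56) = 7.895
π = 7.895 / 1.5 = 5.26

5.26%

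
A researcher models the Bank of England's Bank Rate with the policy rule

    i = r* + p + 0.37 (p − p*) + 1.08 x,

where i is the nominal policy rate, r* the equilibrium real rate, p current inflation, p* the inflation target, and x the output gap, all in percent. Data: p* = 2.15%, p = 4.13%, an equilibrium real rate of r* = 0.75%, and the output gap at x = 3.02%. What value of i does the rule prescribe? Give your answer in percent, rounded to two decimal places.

i = 0.75 + 4.13 + 0.37 × (4.13 − 2.15) + 1.08 × 3.02
   = 0.75 + 4.13 + 0.7326 + 3.2616 = 8.87

8.87%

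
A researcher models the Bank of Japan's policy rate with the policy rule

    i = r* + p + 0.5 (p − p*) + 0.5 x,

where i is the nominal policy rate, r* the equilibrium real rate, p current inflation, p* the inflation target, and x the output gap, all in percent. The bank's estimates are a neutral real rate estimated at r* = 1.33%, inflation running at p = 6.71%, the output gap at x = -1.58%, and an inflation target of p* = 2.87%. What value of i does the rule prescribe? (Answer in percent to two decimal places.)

i = 1.33 + 6.71 + 0.5 × (6.71 − 2.87) + 0.5 × (-1.58)
   = 1.33 + 6.71 + 1.92 − 0.79 = 9.17

9.17%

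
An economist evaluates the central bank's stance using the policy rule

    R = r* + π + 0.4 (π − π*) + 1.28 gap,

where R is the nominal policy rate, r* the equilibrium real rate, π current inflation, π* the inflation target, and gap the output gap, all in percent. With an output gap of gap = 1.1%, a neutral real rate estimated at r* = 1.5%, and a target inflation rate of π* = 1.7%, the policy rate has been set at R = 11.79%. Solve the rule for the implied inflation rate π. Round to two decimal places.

6.83%

Collecting π: R = r* + (1 + 0.4) π − 0.4 π* + 1.28 gap
1.4 π = 11.79 − 1.5 + 0.4 × 1.7 − 1.28 × 1.1 = 9.562
π = 9.562 / 1.4 = 6.83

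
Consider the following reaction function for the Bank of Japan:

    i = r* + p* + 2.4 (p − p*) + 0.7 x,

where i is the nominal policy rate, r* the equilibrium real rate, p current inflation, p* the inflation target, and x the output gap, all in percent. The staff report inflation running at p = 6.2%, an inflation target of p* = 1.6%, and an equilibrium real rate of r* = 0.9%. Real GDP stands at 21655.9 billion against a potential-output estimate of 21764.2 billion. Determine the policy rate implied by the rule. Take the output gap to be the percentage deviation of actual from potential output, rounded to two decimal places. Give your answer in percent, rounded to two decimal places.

13.19%

Output gap = 100 × (21655.9 − 21764.2) / 21764.2 = -0.50%.
i = 0.90 + 1.60 + 2.4 × (6.20 − 1.60) + 0.7 × (-0.50)
   = 0.90 + 1.6 + 11.04 − 0.35 = 13.19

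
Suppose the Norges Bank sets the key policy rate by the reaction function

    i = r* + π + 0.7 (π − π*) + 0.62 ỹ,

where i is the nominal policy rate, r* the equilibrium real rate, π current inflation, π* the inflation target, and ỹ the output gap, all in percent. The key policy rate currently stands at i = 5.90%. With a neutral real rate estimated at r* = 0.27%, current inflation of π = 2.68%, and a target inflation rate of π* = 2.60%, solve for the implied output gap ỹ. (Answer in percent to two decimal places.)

4.67%

0.62 ỹ = 5.90 − 0.27 − 2.68 − 0.7 × (2.68 − 2.60) = 2.894
ỹ = 2.894 / 0.62 = 4.67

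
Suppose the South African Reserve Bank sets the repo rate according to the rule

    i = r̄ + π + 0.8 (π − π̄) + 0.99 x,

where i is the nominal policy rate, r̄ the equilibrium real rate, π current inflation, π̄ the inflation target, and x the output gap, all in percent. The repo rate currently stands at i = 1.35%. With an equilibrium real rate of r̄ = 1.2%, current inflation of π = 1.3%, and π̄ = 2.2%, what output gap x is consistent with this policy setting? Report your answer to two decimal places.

-0.43%

0.99 x = 1.35 − 1.2 − 1.3 − 0.8 × (1.3 − 2.2) = -0.43
x = -0.43 / 0.99 = -0.43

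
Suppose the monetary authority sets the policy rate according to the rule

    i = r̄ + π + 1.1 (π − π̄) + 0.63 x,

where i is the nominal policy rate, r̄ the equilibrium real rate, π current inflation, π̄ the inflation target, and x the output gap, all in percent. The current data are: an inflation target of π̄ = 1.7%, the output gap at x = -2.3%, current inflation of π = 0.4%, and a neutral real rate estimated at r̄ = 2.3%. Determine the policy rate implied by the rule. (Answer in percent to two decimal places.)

i = 2.3 + 0.4 + 1.1 × (0.4 − 1.7) + 0.63 × (-2.3)
   = 2.3 + 0.4 − 1.43 − 1.449 = -0.18

-0.18%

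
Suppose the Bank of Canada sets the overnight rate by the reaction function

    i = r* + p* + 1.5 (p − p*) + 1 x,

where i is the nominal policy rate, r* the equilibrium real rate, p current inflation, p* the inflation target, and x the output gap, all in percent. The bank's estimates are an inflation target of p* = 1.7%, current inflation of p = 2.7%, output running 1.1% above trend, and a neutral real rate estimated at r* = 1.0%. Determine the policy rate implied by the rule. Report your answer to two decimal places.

5.30%

Output 1.1% above potential → x = 1.1.
i = 1.0 + 1.7 + 1.5 × (2.7 − 1.7) + 1 × 1.1
   = 1.0 + 1.7 + 1.5 + 1.1 = 5.30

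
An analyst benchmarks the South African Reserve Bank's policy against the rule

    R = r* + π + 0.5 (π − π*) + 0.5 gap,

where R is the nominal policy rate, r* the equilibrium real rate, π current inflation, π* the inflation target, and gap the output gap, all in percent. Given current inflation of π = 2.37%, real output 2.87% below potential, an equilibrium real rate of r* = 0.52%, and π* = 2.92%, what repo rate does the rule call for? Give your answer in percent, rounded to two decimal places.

Output 2.87% below potential → gap = -2.87.
R = 0.52 + 2.37 + 0.5 × (2.37 − 2.92) + 0.5 × (-2.87)
   = 0.52 + 2.37 − 0.275 − 1.435 = 1.18

1.18%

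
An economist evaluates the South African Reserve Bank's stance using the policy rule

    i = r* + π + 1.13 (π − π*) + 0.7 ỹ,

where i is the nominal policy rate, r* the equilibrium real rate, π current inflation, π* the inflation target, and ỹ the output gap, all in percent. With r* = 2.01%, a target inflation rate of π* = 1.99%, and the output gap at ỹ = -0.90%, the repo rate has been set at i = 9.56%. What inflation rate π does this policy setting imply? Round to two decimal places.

4.90%

Collecting π: i = r* + (1 + 1.13) π − 1.13 π* + 0.7 ỹ
2.13 π = 9.56 − 2.01 + 1.13 × 1.99 − 0.7 × (-0.90) = 10.4287
π = 10.4287 / 2.13 = 4.90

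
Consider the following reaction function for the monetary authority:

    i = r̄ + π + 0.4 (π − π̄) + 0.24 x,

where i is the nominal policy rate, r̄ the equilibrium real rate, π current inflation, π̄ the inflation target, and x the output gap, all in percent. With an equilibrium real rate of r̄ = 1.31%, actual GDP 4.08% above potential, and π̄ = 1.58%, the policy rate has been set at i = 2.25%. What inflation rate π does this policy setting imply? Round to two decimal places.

Output 4.08% above potential → x = 4.08.
Collecting π: i = r̄ + (1 + 0.4) π − 0.4 π̄ + 0.24 x
1.4 π = 2.25 − 1.31 + 0.4 × 1.58 − 0.24 × 4.08 = 0.5928
π = 0.5928 / 1.4 = 0.42

0.42%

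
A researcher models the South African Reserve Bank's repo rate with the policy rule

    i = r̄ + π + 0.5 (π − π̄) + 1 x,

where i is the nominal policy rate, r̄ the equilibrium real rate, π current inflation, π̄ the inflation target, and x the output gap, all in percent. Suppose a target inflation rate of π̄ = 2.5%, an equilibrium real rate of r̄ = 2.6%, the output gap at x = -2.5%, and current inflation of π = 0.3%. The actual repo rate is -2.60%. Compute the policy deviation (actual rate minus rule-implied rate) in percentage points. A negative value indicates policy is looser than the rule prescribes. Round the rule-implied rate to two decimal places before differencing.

i = 2.6 + 0.3 + 0.5 × (0.3 − 2.5) + 1 × (-2.5)
   = 2.6 + 0.3 − 1.1 − 2.5 = -0.70
Deviation = -2.60 − (-0.70) = -1.90 pp.

-1.90 pp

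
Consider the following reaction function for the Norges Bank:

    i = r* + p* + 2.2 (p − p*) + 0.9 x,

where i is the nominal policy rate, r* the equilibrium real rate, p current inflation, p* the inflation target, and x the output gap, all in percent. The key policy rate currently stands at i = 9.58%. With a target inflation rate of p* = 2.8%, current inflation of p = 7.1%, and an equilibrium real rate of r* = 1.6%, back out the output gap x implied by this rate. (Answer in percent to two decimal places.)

-4.76%

0.9 x = 9.58 − 1.6 − 2.8 − 2.2 × (7.1 − 2.8) = -4.28
x = -4.28 / 0.9 = -4.76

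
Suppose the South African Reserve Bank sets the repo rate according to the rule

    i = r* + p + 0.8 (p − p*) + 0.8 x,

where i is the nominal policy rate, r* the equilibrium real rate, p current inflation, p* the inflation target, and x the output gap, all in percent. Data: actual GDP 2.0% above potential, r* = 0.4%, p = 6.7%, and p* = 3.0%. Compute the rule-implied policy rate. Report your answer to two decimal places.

11.66%

Output 2.0% above potential → x = 2.0.
i = 0.4 + 6.7 + 0.8 × (6.7 − 3.0) + 0.8 × 2.0
   = 0.4 + 6.7 + 2.96 + 1.6 = 11.66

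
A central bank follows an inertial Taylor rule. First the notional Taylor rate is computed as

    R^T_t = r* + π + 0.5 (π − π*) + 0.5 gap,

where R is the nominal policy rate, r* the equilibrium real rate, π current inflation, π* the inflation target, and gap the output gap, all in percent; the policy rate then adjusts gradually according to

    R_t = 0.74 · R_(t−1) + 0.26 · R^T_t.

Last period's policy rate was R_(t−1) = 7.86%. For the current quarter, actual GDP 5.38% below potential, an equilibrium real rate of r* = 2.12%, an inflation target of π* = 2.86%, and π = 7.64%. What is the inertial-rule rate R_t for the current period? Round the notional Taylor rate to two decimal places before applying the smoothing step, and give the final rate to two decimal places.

Output 5.38% below potential → gap = -5.38.
R^T_t = 2.12 + 7.64 + 0.5 × (7.64 − 2.86) + 0.5 × (-5.38)
   = 2.12 + 7.64 + 2.39 − 2.69 = 9.46
R_t = 0.74 × 7.86 + 0.26 × 9.46 = 5.8164 + 2.4596 = 8.28

8.28%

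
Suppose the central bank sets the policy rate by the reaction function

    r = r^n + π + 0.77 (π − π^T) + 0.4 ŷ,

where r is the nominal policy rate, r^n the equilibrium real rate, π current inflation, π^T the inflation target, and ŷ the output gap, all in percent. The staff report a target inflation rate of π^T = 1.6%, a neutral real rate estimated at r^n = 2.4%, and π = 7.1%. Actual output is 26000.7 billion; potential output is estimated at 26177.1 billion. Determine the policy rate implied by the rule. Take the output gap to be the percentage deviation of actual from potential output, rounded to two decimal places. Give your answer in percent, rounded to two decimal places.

13.47%

Output gap = 100 × (26000.7 − 26177.1) / 26177.1 = -0.67%.
r = 2.40 + 7.10 + 0.77 × (7.10 − 1.60) + 0.4 × (-0.67)
   = 2.40 + 7.1 + 4.235 − 0.268 = 13.47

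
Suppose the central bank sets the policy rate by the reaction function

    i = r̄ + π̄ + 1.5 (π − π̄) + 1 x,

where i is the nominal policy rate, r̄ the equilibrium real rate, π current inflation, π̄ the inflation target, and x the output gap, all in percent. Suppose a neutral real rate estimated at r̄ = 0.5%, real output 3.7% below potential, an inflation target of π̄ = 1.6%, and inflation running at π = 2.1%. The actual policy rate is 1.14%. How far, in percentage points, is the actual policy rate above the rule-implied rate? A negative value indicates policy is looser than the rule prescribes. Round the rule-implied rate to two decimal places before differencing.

Output 3.7% below potential → x = -3.7.
i = 0.5 + 1.6 + 1.5 × (2.1 − 1.6) + 1 × (-3.7)
   = 0.5 + 1.6 + 0.75 − 3.7 = -0.85
Deviation = 1.14 − (-0.85) = 1.99 pp.

1.99 pp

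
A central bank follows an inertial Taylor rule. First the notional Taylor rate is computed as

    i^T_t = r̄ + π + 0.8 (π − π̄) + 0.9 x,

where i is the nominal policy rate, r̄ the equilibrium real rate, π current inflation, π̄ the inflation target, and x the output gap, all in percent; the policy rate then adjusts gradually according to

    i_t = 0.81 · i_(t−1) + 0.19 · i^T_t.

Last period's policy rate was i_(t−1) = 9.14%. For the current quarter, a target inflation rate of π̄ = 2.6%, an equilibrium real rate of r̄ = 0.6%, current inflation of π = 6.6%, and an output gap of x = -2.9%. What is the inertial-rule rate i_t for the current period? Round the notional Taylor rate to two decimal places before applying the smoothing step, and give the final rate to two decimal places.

8.88%

i^T_t = 0.6 + 6.6 + 0.8 × (6.6 − 2.6) + 0.9 × (-2.9)
   = 0.6 + 6.6 + 3.2 − 2.61 = 7.79
i_t = 0.81 × 9.14 + 0.19 × 7.79 = 7.4034 + 1.4801 = 8.88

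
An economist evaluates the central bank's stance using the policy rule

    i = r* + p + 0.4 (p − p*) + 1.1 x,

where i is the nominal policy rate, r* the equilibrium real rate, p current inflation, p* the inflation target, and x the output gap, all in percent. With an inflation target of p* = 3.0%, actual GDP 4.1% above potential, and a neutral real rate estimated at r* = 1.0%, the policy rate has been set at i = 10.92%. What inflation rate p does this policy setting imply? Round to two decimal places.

4.72%

Output 4.1% above potential → x = 4.1.
Collecting p: i = r* + (1 + 0.4) p − 0.4 p* + 1.1 x
1.4 p = 10.92 − 1.0 + 0.4 × 3.0 − 1.1 × 4.1 = 6.61
p = 6.61 / 1.4 = 4.72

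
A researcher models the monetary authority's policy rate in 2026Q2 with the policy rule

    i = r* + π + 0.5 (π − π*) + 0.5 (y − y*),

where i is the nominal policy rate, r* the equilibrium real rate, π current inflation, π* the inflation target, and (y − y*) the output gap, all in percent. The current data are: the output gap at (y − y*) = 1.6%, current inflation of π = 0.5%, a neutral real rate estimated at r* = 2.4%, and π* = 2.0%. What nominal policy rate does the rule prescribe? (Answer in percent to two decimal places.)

i = 2.4 + 0.5 + 0.5 × (0.5 − 2.0) + 0.5 × 1.6
   = 2.4 + 0.5 − 0.75 + 0.8 = 2.95

2.95%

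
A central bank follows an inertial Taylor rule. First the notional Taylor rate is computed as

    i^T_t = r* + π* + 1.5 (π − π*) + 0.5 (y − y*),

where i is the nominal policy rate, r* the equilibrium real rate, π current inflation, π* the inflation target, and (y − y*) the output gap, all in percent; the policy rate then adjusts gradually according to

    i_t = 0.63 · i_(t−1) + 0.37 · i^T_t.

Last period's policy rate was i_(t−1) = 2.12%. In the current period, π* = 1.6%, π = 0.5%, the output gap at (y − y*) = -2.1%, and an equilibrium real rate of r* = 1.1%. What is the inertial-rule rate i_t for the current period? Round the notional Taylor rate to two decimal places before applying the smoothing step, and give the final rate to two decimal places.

i^T_t = 1.1 + 1.6 + 1.5 × (0.5 − 1.6) + 0.5 × (-2.1)
   = 1.1 + 1.6 − 1.65 − 1.05 = 0.00
i_t = 0.63 × 2.12 + 0.37 × 0.00 = 1.3356 + 0 = 1.34

1.34%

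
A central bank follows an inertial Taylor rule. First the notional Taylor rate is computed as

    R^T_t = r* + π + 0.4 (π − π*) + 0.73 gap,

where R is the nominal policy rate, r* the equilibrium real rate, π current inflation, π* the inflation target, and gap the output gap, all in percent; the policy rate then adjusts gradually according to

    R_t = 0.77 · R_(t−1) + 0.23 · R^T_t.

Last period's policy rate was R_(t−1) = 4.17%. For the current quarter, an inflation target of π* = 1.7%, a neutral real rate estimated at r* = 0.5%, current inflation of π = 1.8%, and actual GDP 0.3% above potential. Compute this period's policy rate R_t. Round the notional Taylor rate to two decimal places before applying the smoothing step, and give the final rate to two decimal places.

3.80%

Output 0.3% above potential → gap = 0.3.
R^T_t = 0.5 + 1.8 + 0.4 × (1.8 − 1.7) + 0.73 × 0.3
   = 0.5 + 1.8 + 0.04 + 0.219 = 2.56
R_t = 0.77 × 4.17 + 0.23 × 2.56 = 3.2109 + 0.5888 = 3.80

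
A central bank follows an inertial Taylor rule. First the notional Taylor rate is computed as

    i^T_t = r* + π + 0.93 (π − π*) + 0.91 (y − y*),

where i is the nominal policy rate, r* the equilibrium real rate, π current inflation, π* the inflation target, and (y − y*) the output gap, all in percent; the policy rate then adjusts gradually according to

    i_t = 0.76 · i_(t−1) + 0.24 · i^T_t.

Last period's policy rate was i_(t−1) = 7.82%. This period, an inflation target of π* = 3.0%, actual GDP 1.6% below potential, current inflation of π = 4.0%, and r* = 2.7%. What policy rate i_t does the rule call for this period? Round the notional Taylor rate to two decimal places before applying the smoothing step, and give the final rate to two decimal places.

7.42%

Output 1.6% below potential → (y − y*) = -1.6.
i^T_t = 2.7 + 4.0 + 0.93 × (4.0 − 3.0) + 0.91 × (-1.6)
   = 2.7 + 4 + 0.93 − 1.456 = 6.17
i_t = 0.76 × 7.82 + 0.24 × 6.17 = 5.9432 + 1.4808 = 7.42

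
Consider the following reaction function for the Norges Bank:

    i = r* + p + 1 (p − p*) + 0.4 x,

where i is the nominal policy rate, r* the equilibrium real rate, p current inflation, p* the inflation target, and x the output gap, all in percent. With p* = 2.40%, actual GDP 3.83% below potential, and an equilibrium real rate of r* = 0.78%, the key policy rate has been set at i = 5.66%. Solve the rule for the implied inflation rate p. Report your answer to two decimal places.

4.41%

Output 3.83% below potential → x = -3.83.
Collecting p: i = r* + (1 + 1) p − 1 p* + 0.4 x
2 p = 5.66 − 0.78 + 1 × 2.40 − 0.4 × (-3.83) = 8.812
p = 8.812 / 2 = 4.41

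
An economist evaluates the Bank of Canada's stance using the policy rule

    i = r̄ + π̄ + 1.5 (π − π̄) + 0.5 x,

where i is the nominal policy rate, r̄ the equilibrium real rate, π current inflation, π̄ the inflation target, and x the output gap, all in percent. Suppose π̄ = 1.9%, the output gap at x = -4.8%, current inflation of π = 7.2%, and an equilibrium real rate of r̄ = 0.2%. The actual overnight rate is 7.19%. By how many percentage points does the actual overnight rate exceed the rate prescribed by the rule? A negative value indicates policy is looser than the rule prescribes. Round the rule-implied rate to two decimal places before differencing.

i = 0.2 + 1.9 + 1.5 × (7.2 − 1.9) + 0.5 × (-4.8)
   = 0.2 + 1.9 + 7.95 − 2.4 = 7.65
Deviation = 7.19 − 7.65 = -0.46 pp.

-0.46 pp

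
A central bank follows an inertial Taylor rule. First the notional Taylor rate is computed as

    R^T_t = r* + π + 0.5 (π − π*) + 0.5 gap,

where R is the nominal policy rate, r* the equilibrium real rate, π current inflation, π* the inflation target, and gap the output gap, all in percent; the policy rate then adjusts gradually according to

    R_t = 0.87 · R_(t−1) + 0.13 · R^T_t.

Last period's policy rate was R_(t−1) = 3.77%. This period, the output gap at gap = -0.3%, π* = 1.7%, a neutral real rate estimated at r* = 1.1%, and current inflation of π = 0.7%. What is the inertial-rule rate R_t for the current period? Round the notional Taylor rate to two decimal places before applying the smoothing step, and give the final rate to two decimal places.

3.43%

R^T_t = 1.1 + 0.7 + 0.5 × (0.7 − 1.7) + 0.5 × (-0.3)
   = 1.1 + 0.7 − 0.5 − 0.15 = 1.15
R_t = 0.87 × 3.77 + 0.13 × 1.15 = 3.2799 + 0.1495 = 3.43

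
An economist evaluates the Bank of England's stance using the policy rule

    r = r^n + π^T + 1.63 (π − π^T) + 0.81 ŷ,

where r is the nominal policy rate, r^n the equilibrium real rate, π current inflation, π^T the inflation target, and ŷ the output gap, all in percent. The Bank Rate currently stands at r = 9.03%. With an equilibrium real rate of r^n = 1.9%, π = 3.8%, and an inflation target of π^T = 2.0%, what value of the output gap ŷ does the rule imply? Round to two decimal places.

0.81 ŷ = 9.03 − 1.9 − 2.0 − 1.63 × (3.8 − 2.0) = 2.196
ŷ = 2.196 / 0.81 = 2.71

2.71%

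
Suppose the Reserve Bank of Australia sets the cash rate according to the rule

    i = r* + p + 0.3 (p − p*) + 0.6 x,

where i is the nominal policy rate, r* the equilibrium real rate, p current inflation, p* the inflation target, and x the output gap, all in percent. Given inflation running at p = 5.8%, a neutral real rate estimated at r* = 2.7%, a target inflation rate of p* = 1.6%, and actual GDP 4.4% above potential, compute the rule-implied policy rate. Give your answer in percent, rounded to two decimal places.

12.40%

Output 4.4% above potential → x = 4.4.
i = 2.7 + 5.8 + 0.3 × (5.8 − 1.6) + 0.6 × 4.4
   = 2.7 + 5.8 + 1.26 + 2.64 = 12.40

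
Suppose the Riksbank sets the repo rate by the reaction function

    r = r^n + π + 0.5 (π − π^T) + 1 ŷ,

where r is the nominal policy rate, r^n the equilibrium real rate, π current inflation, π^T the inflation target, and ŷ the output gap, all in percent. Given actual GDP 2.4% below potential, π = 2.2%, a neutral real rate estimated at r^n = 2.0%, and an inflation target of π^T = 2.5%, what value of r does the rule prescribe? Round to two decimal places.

1.65%

Output 2.4% below potential → ŷ = -2.4.
r = 2.0 + 2.2 + 0.5 × (2.2 − 2.5) + 1 × (-2.4)
   = 2.0 + 2.2 − 0.15 − 2.4 = 1.65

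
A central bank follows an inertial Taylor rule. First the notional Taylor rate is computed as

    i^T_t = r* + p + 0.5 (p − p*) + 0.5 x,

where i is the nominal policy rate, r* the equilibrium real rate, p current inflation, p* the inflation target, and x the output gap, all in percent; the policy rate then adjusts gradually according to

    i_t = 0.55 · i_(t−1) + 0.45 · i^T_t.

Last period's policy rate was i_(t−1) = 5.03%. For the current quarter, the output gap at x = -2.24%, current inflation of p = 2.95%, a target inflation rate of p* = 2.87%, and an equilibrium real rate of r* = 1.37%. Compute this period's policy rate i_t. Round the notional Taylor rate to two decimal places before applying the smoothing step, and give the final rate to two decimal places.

i^T_t = 1.37 + 2.95 + 0.5 × (2.95 − 2.87) + 0.5 × (-2.24)
   = 1.37 + 2.95 + 0.04 − 1.12 = 3.24
i_t = 0.55 × 5.03 + 0.45 × 3.24 = 2.7665 + 1.458 = 4.22

4.22%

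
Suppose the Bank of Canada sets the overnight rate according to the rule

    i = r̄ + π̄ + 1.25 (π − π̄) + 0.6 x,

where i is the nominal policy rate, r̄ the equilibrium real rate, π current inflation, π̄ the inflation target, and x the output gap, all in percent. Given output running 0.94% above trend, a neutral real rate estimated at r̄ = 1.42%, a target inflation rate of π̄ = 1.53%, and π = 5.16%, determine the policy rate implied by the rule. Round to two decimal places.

8.05%

Output 0.94% above potential → x = 0.94.
i = 1.42 + 1.53 + 1.25 × (5.16 − 1.53) + 0.6 × 0.94
   = 1.42 + 1.53 + 4.5375 + 0.564 = 8.05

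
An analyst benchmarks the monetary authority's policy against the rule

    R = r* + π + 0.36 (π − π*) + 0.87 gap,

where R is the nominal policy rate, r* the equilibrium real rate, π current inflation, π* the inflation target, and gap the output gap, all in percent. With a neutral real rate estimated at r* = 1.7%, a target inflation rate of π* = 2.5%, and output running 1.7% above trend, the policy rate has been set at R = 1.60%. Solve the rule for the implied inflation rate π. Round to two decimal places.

-0.50%

Output 1.7% above potential → gap = 1.7.
Collecting π: R = r* + (1 + 0.36) π − 0.36 π* + 0.87 gap
1.36 π = 1.60 − 1.7 + 0.36 × 2.5 − 0.87 × 1.7 = -0.679
π = -0.679 / 1.36 = -0.50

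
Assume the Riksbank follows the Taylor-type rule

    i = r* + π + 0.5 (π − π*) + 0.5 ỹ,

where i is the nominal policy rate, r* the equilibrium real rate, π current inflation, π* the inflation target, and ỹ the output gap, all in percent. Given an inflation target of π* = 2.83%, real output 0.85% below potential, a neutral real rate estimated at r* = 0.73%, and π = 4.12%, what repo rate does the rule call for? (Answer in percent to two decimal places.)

Output 0.85% below potential → ỹ = -0.85.
i = 0.73 + 4.12 + 0.5 × (4.12 − 2.83) + 0.5 × (-0.85)
   = 0.73 + 4.12 + 0.645 − 0.425 = 5.07

5.07%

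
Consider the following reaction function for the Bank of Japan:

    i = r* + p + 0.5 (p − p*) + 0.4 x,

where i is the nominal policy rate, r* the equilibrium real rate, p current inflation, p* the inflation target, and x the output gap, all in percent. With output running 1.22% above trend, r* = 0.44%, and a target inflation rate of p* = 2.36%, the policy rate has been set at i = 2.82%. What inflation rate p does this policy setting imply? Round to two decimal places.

2.05%

Output 1.22% above potential → x = 1.22.
Collecting p: i = r* + (1 + 0.5) p − 0.5 p* + 0.4 x
1.5 p = 2.82 − 0.44 + 0.5 × 2.36 − 0.4 × 1.22 = 3.072
p = 3.072 / 1.5 = 2.05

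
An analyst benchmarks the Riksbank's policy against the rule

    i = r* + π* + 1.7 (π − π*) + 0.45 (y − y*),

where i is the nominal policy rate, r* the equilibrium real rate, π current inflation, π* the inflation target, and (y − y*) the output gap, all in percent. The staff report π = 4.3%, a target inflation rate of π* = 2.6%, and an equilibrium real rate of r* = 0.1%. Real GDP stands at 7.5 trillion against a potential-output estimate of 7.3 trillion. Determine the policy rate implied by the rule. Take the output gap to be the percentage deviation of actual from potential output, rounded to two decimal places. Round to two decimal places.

Output gap = 100 × (7.5 − 7.3) / 7.3 = 2.74%.
i = 0.10 + 2.60 + 1.7 × (4.30 − 2.60) + 0.45 × 2.74
   = 0.10 + 2.6 + 2.89 + 1.233 = 6.82

6.82%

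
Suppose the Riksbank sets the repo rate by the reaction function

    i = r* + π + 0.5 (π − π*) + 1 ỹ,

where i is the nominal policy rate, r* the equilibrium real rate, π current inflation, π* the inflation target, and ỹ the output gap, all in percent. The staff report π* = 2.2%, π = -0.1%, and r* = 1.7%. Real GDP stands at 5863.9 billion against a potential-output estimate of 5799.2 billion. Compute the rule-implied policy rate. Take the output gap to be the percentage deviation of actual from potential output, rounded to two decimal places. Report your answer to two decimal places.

Output gap = 100 × (5863.9 − 5799.2) / 5799.2 = 1.12%.
i = 1.70 + (-0.10) + 0.5 × (-0.10 − 2.20) + 1 × 1.12
   = 1.70 − 0.1 − 1.15 + 1.12 = 1.57

1.57%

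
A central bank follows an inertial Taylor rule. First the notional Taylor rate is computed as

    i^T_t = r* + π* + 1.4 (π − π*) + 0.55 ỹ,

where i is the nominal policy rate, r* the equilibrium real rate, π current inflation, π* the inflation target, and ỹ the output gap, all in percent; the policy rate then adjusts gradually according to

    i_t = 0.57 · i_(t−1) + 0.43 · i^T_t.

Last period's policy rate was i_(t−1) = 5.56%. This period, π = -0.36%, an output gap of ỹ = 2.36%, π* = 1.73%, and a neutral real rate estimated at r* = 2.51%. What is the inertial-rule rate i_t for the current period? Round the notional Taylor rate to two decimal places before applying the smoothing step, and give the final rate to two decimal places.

i^T_t = 2.51 + 1.73 + 1.4 × (-0.36 − 1.73) + 0.55 × 2.36
   = 2.51 + 1.73 − 2.926 + 1.298 = 2.61
i_t = 0.57 × 5.56 + 0.43 × 2.61 = 3.1692 + 1.1223 = 4.29

4.29%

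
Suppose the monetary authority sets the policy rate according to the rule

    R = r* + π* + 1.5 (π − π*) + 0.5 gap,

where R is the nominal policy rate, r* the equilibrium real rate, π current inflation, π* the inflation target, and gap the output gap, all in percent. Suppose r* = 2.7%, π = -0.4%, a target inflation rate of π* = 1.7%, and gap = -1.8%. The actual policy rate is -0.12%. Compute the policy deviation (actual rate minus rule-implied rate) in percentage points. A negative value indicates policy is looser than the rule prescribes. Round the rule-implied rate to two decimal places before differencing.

-0.47 pp

R = 2.7 + 1.7 + 1.5 × (-0.4 − 1.7) + 0.5 × (-1.8)
   = 2.7 + 1.7 − 3.15 − 0.9 = 0.35
Deviation = -0.12 − 0.35 = -0.47 pp.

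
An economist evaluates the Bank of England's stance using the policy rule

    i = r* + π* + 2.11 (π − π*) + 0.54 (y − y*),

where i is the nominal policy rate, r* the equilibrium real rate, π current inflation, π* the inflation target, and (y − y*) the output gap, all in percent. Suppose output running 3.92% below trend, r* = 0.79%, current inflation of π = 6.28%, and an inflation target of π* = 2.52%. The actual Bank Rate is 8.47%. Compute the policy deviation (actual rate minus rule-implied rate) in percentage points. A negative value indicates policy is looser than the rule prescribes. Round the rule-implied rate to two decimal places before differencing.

Output 3.92% below potential → (y − y*) = -3.92.
i = 0.79 + 2.52 + 2.11 × (6.28 − 2.52) + 0.54 × (-3.92)
   = 0.79 + 2.52 + 7.9336 − 2.1168 = 9.13
Deviation = 8.47 − 9.13 = -0.66 pp.

-0.66 pp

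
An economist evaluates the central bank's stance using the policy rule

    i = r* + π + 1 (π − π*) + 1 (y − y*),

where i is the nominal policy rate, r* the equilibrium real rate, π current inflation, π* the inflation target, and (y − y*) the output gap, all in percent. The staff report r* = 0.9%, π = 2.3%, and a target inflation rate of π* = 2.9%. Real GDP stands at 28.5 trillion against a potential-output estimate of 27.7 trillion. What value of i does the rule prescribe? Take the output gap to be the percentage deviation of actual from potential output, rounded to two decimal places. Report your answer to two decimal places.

Output gap = 100 × (28.5 − 27.7) / 27.7 = 2.89%.
i = 0.90 + 2.30 + 1 × (2.30 − 2.90) + 1 × 2.89
   = 0.90 + 2.3 − 0.6 + 2.89 = 5.49

5.49%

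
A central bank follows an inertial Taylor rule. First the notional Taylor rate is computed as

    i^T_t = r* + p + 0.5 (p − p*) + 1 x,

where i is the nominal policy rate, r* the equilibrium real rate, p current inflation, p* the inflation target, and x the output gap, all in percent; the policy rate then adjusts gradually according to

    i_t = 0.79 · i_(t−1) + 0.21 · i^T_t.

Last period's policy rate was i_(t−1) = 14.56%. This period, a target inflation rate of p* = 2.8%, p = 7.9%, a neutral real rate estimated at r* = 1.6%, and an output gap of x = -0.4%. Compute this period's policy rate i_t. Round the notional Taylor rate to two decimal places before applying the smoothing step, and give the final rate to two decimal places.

13.95%

i^T_t = 1.6 + 7.9 + 0.5 × (7.9 − 2.8) + 1 × (-0.4)
   = 1.6 + 7.9 + 2.55 − 0.4 = 11.65
i_t = 0.79 × 14.56 + 0.21 × 11.65 = 11.5024 + 2.4465 = 13.95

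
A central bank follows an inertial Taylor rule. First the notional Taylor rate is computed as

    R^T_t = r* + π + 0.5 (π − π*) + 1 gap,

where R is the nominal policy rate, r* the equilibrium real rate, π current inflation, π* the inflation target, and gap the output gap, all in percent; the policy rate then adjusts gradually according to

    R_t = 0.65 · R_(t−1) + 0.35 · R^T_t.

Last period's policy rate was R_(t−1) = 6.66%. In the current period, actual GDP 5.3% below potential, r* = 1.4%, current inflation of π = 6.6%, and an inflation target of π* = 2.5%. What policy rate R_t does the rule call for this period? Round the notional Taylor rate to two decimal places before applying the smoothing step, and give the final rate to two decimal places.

5.99%

Output 5.3% below potential → gap = -5.3.
R^T_t = 1.4 + 6.6 + 0.5 × (6.6 − 2.5) + 1 × (-5.3)
   = 1.4 + 6.6 + 2.05 − 5.3 = 4.75
R_t = 0.65 × 6.66 + 0.35 × 4.75 = 4.329 + 1.6625 = 5.99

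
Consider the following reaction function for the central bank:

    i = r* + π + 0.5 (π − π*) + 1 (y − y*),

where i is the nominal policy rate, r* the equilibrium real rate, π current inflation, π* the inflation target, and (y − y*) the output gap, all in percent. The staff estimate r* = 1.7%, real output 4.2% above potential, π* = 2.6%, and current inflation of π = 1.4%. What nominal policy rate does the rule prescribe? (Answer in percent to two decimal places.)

6.70%

Output 4.2% above potential → (y − y*) = 4.2.
i = 1.7 + 1.4 + 0.5 × (1.4 − 2.6) + 1 × 4.2
   = 1.7 + 1.4 − 0.6 + 4.2 = 6.70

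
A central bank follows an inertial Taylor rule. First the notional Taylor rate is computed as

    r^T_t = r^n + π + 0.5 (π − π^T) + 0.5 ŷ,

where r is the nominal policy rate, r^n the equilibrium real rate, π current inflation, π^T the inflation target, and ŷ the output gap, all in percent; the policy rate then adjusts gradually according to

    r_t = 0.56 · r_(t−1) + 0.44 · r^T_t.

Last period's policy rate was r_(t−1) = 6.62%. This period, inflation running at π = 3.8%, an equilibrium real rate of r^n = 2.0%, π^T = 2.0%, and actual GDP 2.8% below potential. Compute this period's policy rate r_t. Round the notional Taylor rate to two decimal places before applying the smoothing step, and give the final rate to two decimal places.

6.04%

Output 2.8% below potential → ŷ = -2.8.
r^T_t = 2.0 + 3.8 + 0.5 × (3.8 − 2.0) + 0.5 × (-2.8)
   = 2.0 + 3.8 + 0.9 − 1.4 = 5.30
r_t = 0.56 × 6.62 + 0.44 × 5.30 = 3.7072 + 2.332 = 6.04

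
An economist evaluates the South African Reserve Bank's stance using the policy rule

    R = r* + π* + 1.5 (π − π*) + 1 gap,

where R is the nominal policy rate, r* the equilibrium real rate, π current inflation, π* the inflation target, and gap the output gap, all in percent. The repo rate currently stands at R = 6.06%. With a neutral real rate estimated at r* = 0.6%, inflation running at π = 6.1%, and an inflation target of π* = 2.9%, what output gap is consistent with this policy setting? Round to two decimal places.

1 gap = 6.06 − 0.6 − 2.9 − 1.5 × (6.1 − 2.9) = -2.24
gap = -2.24 / 1 = -2.24

-2.24%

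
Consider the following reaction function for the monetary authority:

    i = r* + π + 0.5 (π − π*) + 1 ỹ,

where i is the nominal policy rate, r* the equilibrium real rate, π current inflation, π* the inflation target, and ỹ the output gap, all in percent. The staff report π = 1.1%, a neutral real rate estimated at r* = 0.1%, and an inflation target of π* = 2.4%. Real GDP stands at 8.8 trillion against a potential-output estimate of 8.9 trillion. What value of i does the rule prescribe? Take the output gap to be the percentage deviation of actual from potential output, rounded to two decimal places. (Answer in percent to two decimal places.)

Output gap = 100 × (8.8 − 8.9) / 8.9 = -1.12%.
i = 0.10 + 1.10 + 0.5 × (1.10 − 2.40) + 1 × (-1.12)
   = 0.10 + 1.1 − 0.65 − 1.12 = -0.57

-0.57%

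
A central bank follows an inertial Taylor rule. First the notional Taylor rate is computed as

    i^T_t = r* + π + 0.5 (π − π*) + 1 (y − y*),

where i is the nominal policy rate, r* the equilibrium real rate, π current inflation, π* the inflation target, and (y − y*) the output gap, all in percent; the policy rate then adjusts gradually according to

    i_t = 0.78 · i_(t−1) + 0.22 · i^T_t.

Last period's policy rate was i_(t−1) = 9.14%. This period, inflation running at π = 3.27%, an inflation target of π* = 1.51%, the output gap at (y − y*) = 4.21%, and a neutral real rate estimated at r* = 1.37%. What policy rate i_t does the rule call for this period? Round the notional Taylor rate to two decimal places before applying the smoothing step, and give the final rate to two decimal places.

i^T_t = 1.37 + 3.27 + 0.5 × (3.27 − 1.51) + 1 × 4.21
   = 1.37 + 3.27 + 0.88 + 4.21 = 9.73
i_t = 0.78 × 9.14 + 0.22 × 9.73 = 7.1292 + 2.1406 = 9.27

9.27%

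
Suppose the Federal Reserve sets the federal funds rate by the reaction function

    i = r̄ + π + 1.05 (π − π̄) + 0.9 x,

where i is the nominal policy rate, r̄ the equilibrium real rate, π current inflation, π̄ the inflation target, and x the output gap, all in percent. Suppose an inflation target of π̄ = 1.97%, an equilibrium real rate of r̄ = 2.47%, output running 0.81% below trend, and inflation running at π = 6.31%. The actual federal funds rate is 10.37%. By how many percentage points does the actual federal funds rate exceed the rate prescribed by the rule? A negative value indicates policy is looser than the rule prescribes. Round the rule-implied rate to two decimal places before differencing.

Output 0.81% below potential → x = -0.81.
i = 2.47 + 6.31 + 1.05 × (6.31 − 1.97) + 0.9 × (-0.81)
   = 2.47 + 6.31 + 4.557 − 0.729 = 12.61
Deviation = 10.37 − 12.61 = -2.24 pp.

-2.24 pp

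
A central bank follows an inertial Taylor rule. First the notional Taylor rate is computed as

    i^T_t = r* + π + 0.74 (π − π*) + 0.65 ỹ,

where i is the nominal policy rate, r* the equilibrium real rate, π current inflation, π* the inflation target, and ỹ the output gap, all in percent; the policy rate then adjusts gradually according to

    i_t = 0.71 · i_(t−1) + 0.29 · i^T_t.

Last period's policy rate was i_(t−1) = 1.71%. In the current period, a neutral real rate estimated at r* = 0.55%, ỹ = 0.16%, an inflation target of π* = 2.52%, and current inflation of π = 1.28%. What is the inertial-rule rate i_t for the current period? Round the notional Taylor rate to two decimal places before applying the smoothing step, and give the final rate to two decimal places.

1.51%

i^T_t = 0.55 + 1.28 + 0.74 × (1.28 − 2.52) + 0.65 × 0.16
   = 0.55 + 1.28 − 0.9176 + 0.104 = 1.02
i_t = 0.71 × 1.71 + 0.29 × 1.02 = 1.2141 + 0.2958 = 1.51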